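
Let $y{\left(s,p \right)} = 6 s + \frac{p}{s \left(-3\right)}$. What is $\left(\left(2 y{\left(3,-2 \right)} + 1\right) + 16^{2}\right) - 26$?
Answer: $\frac{2407}{9} \approx 267.44$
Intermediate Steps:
$y{\left(s,p \right)} = 6 s - \frac{p}{3 s}$ ($y{\left(s,p \right)} = 6 s + \frac{p}{\left(-3\right) s} = 6 s + - \frac{1}{3 s} p = 6 s - \frac{p}{3 s}$)
$\left(\left(2 y{\left(3,-2 \right)} + 1\right) + 16^{2}\right) - 26 = \left(\left(2 \left(6 \cdot 3 - - \frac{2}{3 \cdot 3}\right) + 1\right) + 16^{2}\right) - 26 = \left(\left(2 \left(18 - \left(- \frac{2}{3}\right) \frac{1}{3}\right) + 1\right) + 256\right) - 26 = \left(\left(2 \left(18 + \frac{2}{9}\right) + 1\right) + 256\right) - 26 = \left(\left(2 \cdot \frac{164}{9} + 1\right) + 256\right) - 26 = \left(\left(\frac{328}{9} + 1\right) + 256\right) - 26 = \left(\frac{337}{9} + 256\right) - 26 = \frac{2641}{9} - 26 = \frac{2407}{9}$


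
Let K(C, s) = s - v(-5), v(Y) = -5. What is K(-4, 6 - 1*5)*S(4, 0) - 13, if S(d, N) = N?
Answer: -13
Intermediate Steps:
K(C, s) = 5 + s (K(C, s) = s - 1*(-5) = s + 5 = 5 + s)
K(-4, 6 - 1*5)*S(4, 0) - 13 = (5 + (6 - 1*5))*0 - 13 = (5 + (6 - 5))*0 - 13 = (5 + 1)*0 - 13 = 6*0 - 13 = 0 - 13 = -13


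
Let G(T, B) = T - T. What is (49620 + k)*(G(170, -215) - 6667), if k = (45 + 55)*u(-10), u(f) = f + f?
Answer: -317482540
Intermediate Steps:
G(T, B) = 0
u(f) = 2*f
k = -2000 (k = (45 + 55)*(2*(-10)) = 100*(-20) = -2000)
(49620 + k)*(G(170, -215) - 6667) = (49620 - 2000)*(0 - 6667) = 47620*(-6667) = -317482540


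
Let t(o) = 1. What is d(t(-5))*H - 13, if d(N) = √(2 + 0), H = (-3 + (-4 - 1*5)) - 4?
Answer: -13 - 16*√2 ≈ -35.627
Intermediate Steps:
H = -16 (H = (-3 + (-4 - 5)) - 4 = (-3 - 9) - 4 = -12 - 4 = -16)
d(N) = √2
d(t(-5))*H - 13 = √2*(-16) - 13 = -16*√2 - 13 = -13 - 16*√2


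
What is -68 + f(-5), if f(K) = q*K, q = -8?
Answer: -28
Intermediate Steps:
f(K) = -8*K
-68 + f(-5) = -68 - 8*(-5) = -68 + 40 = -28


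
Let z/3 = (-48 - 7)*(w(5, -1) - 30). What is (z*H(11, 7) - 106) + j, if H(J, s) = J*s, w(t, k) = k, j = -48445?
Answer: 345304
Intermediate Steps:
z = 5115 (z = 3*((-48 - 7)*(-1 - 30)) = 3*(-55*(-31)) = 3*1705 = 5115)
(z*H(11, 7) - 106) + j = (5115*(11*7) - 106) - 48445 = (5115*77 - 106) - 48445 = (393855 - 106) - 48445 = 393749 - 48445 = 345304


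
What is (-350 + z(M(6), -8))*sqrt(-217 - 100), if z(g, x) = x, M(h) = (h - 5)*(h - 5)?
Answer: -358*I*sqrt(317) ≈ -6374.0*I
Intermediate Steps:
M(h) = (-5 + h)**2 (M(h) = (-5 + h)*(-5 + h) = (-5 + h)**2)
(-350 + z(M(6), -8))*sqrt(-217 - 100) = (-350 - 8)*sqrt(-217 - 100) = -358*I*sqrt(317)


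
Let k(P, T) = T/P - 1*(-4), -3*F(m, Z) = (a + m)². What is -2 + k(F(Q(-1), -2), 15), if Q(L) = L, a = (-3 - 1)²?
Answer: 9/5 ≈ 1.8000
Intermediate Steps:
a = 16 (a = (-4)² = 16)
F(m, Z) = -(16 + m)²/3
k(P, T) = 4 + T/P (k(P, T) = T/P + 4 = 4 + T/P)
-2 + k(F(Q(-1), -2), 15) = -2 + (4 + 15/((-(16 - 1)²/3))) = -2 + (4 + 15/((-⅓*15²))) = -2 + (4 + 15/((-⅓*225))) = -2 + (4 + 15/(-75)) = -2 + (4 + 15*(-1/75)) = -2 + (4 - ⅕) = -2 + 19/5 = 9/5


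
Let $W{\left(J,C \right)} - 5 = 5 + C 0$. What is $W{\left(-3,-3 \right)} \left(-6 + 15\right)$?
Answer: $90$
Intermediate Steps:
$W{\left(J,C \right)} = 10$ ($W{\left(J,C \right)} = 5 + \left(5 + C 0\right) = 5 + \left(5 + 0\right) = 5 + 5 = 10$)
$W{\left(-3,-3 \right)} \left(-6 + 15\right) = 10 \left(-6 + 15\right) = 10 \cdot 9 = 90$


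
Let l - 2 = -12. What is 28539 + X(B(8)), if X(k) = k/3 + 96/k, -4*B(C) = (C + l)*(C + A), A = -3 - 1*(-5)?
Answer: 428398/15 ≈ 28560.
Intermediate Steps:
l = -10 (l = 2 - 12 = -10)
A = 2 (A = -3 + 5 = 2)
B(C) = -(-10 + C)*(2 + C)/4 (B(C) = -(C - 10)*(C + 2)/4 = -(-10 + C)*(2 + C)/4)
X(k) = 96/k + k/3 (X(k) = k*(⅓) + 96/k = k/3 + 96/k = 96/k + k/3)
28539 + X(B(8)) = 28539 + (96/(5 + 2*8 - ¼*8²) + (5 + 2*8 - ¼*8²)/3) = 28539 + (96/(5 + 16 - ¼*64) + (5 + 16 - ¼*64)/3) = 28539 + (96/(5 + 16 - 16) + (5 + 16 - 16)/3) = 28539 + (96/5 + (⅓)*5) = 28539 + (96*(⅕) + 5/3) = 28539 + (96/5 + 5/3) = 28539 + 313/15 = 428398/15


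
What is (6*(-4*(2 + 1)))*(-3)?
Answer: 216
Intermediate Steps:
(6*(-4*(2 + 1)))*(-3) = (6*(-4*3))*(-3) = (6*(-12))*(-3) = -72*(-3) = 216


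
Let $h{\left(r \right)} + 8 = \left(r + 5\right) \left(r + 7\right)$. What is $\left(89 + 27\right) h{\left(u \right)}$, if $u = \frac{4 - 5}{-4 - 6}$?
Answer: $\frac{81809}{25} \approx 3272.4$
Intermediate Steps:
$u = \frac{1}{10}$ ($u = - \frac{1}{-10} = \left(-1\right) \left(- \frac{1}{10}\right) = \frac{1}{10} \approx 0.1$)
$h{\left(r \right)} = -8 + \left(5 + r\right) \left(7 + r\right)$ ($h{\left(r \right)} = -8 + \left(r + 5\right) \left(r + 7\right) = -8 + \left(5 + r\right) \left(7 + r\right)$)
$\left(89 + 27\right) h{\left(u \right)} = \left(89 + 27\right) \left(27 + \left(\frac{1}{10}\right)^{2} + 12 \cdot \frac{1}{10}\right) = 116 \left(27 + \frac{1}{100} + \frac{6}{5}\right) = 116 \cdot \frac{2821}{100} = \frac{81809}{25}$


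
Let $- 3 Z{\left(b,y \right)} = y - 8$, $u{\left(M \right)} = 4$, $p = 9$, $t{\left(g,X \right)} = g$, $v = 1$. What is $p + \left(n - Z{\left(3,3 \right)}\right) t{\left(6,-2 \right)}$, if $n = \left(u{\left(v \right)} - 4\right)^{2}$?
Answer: $-1$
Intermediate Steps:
$Z{\left(b,y \right)} = \frac{8}{3} - \frac{y}{3}$ ($Z{\left(b,y \right)} = - \frac{y - 8}{3} = - \frac{-8 + y}{3} = \frac{8}{3} - \frac{y}{3}$)
$n = 0$ ($n = \left(4 - 4\right)^{2} = 0^{2} = 0$)
$p + \left(n - Z{\left(3,3 \right)}\right) t{\left(6,-2 \right)} = 9 + \left(0 - \left(\frac{8}{3} - 1\right)\right) 6 = 9 + \left(0 - \frac{5}{3}\right) 6 = 9 - 10 = -1$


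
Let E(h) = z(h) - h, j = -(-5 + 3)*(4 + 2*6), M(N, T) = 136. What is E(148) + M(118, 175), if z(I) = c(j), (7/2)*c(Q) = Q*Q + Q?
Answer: 2028/7 ≈ 289.71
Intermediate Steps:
j = 32 (j = -(-2)*(4 + 12) = -(-2)*16 = -1*(-32) = 32)
c(Q) = 2*Q/7 + 2*Q²/7 (c(Q) = 2*(Q*Q + Q)/7 = 2*(Q² + Q)/7 = 2*(Q + Q²)/7 = 2*Q/7 + 2*Q²/7)
z(I) = 2112/7 (z(I) = (2/7)*32*(1 + 32) = (2/7)*32*33 = 2112/7)
E(h) = 2112/7 - h
E(148) + M(118, 175) = (2112/7 - 1*148) + 136 = (2112/7 - 148) + 136 = 1076/7 + 136 = 2028/7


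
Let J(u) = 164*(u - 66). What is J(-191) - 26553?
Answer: -68701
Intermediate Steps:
J(u) = -10824 + 164*u (J(u) = 164*(-66 + u) = -10824 + 164*u)
J(-191) - 26553 = (-10824 + 164*(-191)) - 26553 = (-10824 - 31324) - 26553 = -42148 - 26553 = -68701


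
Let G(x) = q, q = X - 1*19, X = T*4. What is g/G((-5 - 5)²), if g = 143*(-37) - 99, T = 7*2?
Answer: -5390/37 ≈ -145.68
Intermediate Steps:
T = 14
X = 56 (X = 14*4 = 56)
q = 37 (q = 56 - 1*19 = 56 - 19 = 37)
G(x) = 37
g = -5390 (g = -5291 - 99 = -5390)
g/G((-5 - 5)²) = -5390/37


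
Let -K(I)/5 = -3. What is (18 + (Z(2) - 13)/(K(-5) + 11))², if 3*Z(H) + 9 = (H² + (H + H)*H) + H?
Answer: 469225/1521 ≈ 308.50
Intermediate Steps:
Z(H) = -3 + H² + H/3 (Z(H) = -3 + ((H² + (H + H)*H) + H)/3 = -3 + ((H² + (2*H)*H) + H)/3 = -3 + ((H² + 2*H²) + H)/3 = -3 + (3*H² + H)/3 = -3 + (H + 3*H²)/3 = -3 + (H² + H/3) = -3 + H² + H/3)
K(I) = 15 (K(I) = -5*(-3) = 15)
(18 + (Z(2) - 13)/(K(-5) + 11))² = (18 + ((-3 + 2² + (⅓)*2) - 13)/(15 + 11))² = (18 + ((-3 + 4 + ⅔) - 13)/26)² = (18 + (5/3 - 13)*(1/26))² = (18 - 34/3*1/26)² = (18 - 17/39)² = (685/39)² = 469225/1521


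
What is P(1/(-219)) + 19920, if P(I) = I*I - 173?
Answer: 947085868/47961 ≈ 19747.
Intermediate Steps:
P(I) = -173 + I² (P(I) = I² - 173 = -173 + I²)
P(1/(-219)) + 19920 = (-173 + (1/(-219))²) + 19920 = (-173 + (-1/219)²) + 19920 = (-173 + 1/47961) + 19920 = -8297252/47961 + 19920 = 947085868/47961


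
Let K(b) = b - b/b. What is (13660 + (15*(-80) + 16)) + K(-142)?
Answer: 12333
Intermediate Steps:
K(b) = -1 + b (K(b) = b - 1*1 = b - 1 = -1 + b)
(13660 + (15*(-80) + 16)) + K(-142) = (13660 + (15*(-80) + 16)) + (-1 - 142) = (13660 + (-1200 + 16)) - 143 = (13660 - 1184) - 143 = 12476 - 143 = 12333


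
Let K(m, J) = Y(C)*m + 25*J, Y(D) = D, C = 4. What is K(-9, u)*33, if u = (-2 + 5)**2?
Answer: 6237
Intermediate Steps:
u = 9 (u = 3**2 = 9)
K(m, J) = 4*m + 25*J
K(-9, u)*33 = (4*(-9) + 25*9)*33 = (-36 + 225)*33 = 189*33 = 6237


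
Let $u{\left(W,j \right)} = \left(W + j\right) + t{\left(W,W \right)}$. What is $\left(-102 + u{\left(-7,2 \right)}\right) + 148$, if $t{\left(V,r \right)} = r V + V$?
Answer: $83$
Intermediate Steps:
$t{\left(V,r \right)} = V + V r$ ($t{\left(V,r \right)} = V r + V = V + V r$)
$u{\left(W,j \right)} = W + j + W \left(1 + W\right)$ ($u{\left(W,j \right)} = \left(W + j\right) + W \left(1 + W\right) = W + j + W \left(1 + W\right)$)
$\left(-102 + u{\left(-7,2 \right)}\right) + 148 = \left(-102 - \left(5 + 7 \left(1 - 7\right)\right)\right) + 148 = \left(-102 - -37\right) + 148 = \left(-102 + \left(-7 + 2 + 42\right)\right) + 148 = \left(-102 + 37\right) + 148 = -65 + 148 = 83$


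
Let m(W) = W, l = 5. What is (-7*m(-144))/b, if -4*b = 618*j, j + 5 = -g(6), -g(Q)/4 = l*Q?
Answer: -672/11845 ≈ -0.056733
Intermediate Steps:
g(Q) = -20*Q
j = 115 (j = -5 - (-20)*6 = -5 - 1*(-120) = -5 + 120 = 115)
b = -35535/2 (b = -309*115/2 = -¼*71070 = -35535/2 ≈ -17768.)
(-7*m(-144))/b = (-7*(-144))/(-35535/2) = 1008*(-2/35535) = -672/11845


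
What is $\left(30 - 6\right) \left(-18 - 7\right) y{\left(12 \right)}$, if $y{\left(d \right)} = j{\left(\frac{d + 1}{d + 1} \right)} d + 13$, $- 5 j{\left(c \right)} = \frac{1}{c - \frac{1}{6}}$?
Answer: $-6072$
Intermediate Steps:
$j{\left(c \right)} = - \frac{1}{5 \left(- \frac{1}{6} + c\right)}$ ($j{\left(c \right)} = - \frac{1}{5 \left(c - \frac{1}{6}\right)} = - \frac{1}{5 \left(- \frac{1}{6} + c\right)}$)
$y{\left(d \right)} = 13 - \frac{6 d}{25}$ ($y{\left(d \right)} = - \frac{6}{-5 + 30 \frac{d + 1}{d + 1}} d + 13 = - \frac{6}{-5 + 30 \frac{1 + d}{1 + d}} d + 13 = - \frac{6}{-5 + 30 \cdot 1} d + 13 = - \frac{6}{-5 + 30} d + 13 = - \frac{6}{25} d + 13 = \left(-6\right) \frac{1}{25} d + 13 = - \frac{6 d}{25} + 13 = 13 - \frac{6 d}{25}$)
$\left(30 - 6\right) \left(-18 - 7\right) y{\left(12 \right)} = \left(30 - 6\right) \left(-18 - 7\right) \left(13 - \frac{72}{25}\right) = 24 \left(-25\right) \left(13 - \frac{72}{25}\right) = \left(-600\right) \frac{253}{25} = -6072$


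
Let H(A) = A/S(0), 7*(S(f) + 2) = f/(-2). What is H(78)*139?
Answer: -5421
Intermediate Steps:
S(f) = -2 - f/14 (S(f) = -2 + (f/(-2))/7 = -2 + (f*(-½))/7 = -2 + (-f/2)/7 = -2 - f/14)
H(A) = -A/2 (H(A) = A/(-2 - 1/14*0) = A/(-2 + 0) = A/(-2) = A*(-½) = -A/2)
H(78)*139 = -½*78*139 = -39*139 = -5421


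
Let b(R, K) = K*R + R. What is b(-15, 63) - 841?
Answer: -1801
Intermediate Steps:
b(R, K) = R + K*R
b(-15, 63) - 841 = -15*(1 + 63) - 841 = -15*64 - 841 = -960 - 841 = -1801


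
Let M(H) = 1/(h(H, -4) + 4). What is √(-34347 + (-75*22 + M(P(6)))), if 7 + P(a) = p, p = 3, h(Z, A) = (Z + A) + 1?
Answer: 2*I*√80994/3 ≈ 189.73*I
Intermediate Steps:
h(Z, A) = 1 + A + Z (h(Z, A) = (A + Z) + 1 = 1 + A + Z)
P(a) = -4 (P(a) = -7 + 3 = -4)
M(H) = 1/(1 + H) (M(H) = 1/((1 - 4 + H) + 4) = 1/((-3 + H) + 4) = 1/(1 + H))
√(-34347 + (-75*22 + M(P(6)))) = √(-34347 + (-75*22 + 1/(1 - 4))) = √(-34347 + (-1650 + 1/(-3))) = √(-34347 + (-1650 - ⅓)) = √(-34347 - 4951/3) = √(-107992/3) = 2*I*√80994/3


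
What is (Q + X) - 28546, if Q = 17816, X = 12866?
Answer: 2136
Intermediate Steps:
(Q + X) - 28546 = (17816 + 12866) - 28546 = 30682 - 28546 = 2136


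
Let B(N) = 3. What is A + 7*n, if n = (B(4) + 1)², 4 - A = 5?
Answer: 111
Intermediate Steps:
A = -1 (A = 4 - 1*5 = 4 - 5 = -1)
n = 16 (n = (3 + 1)² = 4² = 16)
A + 7*n = -1 + 7*16 = -1 + 112 = 111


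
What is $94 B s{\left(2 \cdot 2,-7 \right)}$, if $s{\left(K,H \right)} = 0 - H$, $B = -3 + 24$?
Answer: $13818$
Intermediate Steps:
$B = 21$
$s{\left(K,H \right)} = - H$
$94 B s{\left(2 \cdot 2,-7 \right)} = 94 \cdot 21 \left(\left(-1\right) \left(-7\right)\right) = 1974 \cdot 7 = 13818$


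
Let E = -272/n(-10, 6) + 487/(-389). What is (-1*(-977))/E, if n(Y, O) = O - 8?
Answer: 380053/52417 ≈ 7.2506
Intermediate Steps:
n(Y, O) = -8 + O
E = 52417/389 (E = -272/(-8 + 6) + 487/(-389) = -272/(-2) + 487*(-1/389) = -272*(-1/2) - 487/389 = 136 - 487/389 = 52417/389 ≈ 134.75)
(-1*(-977))/E = (-1*(-977))/(52417/389) = 977*(389/52417) = 380053/52417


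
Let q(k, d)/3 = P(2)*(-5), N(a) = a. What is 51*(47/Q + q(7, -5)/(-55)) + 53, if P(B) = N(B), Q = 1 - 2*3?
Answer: -21922/55 ≈ -398.58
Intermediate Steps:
Q = -5 (Q = 1 - 6 = -5)
P(B) = B
q(k, d) = -30 (q(k, d) = 3*(2*(-5)) = 3*(-10) = -30)
51*(47/Q + q(7, -5)/(-55)) + 53 = 51*(47/(-5) - 30/(-55)) + 53 = 51*(47*(-1/5) - 30*(-1/55)) + 53 = 51*(-47/5 + 6/11) + 53 = 51*(-487/55) + 53 = -24837/55 + 53 = -21922/55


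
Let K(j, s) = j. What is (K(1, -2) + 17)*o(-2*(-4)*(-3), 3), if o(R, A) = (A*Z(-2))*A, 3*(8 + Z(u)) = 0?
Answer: -1296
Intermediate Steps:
Z(u) = -8 (Z(u) = -8 + (⅓)*0 = -8 + 0 = -8)
o(R, A) = -8*A² (o(R, A) = (A*(-8))*A = (-8*A)*A = -8*A²)
(K(1, -2) + 17)*o(-2*(-4)*(-3), 3) = (1 + 17)*(-8*3²) = 18*(-8*9) = 18*(-72) = -1296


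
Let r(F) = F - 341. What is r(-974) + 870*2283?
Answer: 1984895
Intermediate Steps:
r(F) = -341 + F
r(-974) + 870*2283 = (-341 - 974) + 870*2283 = -1315 + 1986210 = 1984895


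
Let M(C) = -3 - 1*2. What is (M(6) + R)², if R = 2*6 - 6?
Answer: 1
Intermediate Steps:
M(C) = -5 (M(C) = -3 - 2 = -5)
R = 6 (R = 12 - 6 = 6)
(M(6) + R)² = (-5 + 6)² = 1² = 1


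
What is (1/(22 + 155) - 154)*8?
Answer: -218056/177 ≈ -1232.0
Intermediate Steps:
(1/(22 + 155) - 154)*8 = (1/177 - 154)*8 = -27257/177*8 = -218056/177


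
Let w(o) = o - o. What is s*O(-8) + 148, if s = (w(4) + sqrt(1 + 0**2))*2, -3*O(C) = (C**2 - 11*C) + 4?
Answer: 44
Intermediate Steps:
w(o) = 0
O(C) = -4/3 - C**2/3 + 11*C/3 (O(C) = -((C**2 - 11*C) + 4)/3 = -(4 + C**2 - 11*C)/3 = -4/3 - C**2/3 + 11*C/3)
s = 2 (s = (0 + sqrt(1 + 0**2))*2 = (0 + sqrt(1 + 0))*2 = (0 + sqrt(1))*2 = (0 + 1)*2 = 1*2 = 2)
s*O(-8) + 148 = 2*(-4/3 - 1/3*(-8)**2 + (11/3)*(-8)) + 148 = 2*(-4/3 - 1/3*64 - 88/3) + 148 = 2*(-4/3 - 64/3 - 88/3) + 148 = 2*(-52) + 148 = -104 + 148 = 44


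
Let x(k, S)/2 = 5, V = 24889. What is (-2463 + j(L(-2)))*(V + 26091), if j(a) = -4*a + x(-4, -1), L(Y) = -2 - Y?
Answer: -125053940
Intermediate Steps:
x(k, S) = 10 (x(k, S) = 2*5 = 10)
j(a) = 10 - 4*a (j(a) = -4*a + 10 = 10 - 4*a)
(-2463 + j(L(-2)))*(V + 26091) = (-2463 + (10 - 4*(-2 - 1*(-2))))*(24889 + 26091) = (-2463 + (10 - 4*(-2 + 2)))*50980 = (-2463 + (10 - 4*0))*50980 = (-2463 + (10 + 0))*50980 = (-2463 + 10)*50980 = -2453*50980 = -125053940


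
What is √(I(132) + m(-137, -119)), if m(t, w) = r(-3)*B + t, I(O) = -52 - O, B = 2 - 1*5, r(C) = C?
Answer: 2*I*√78 ≈ 17.664*I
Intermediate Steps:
B = -3 (B = 2 - 5 = -3)
m(t, w) = 9 + t (m(t, w) = -3*(-3) + t = 9 + t)
√(I(132) + m(-137, -119)) = √((-52 - 1*132) + (9 - 137)) = √((-52 - 132) - 128) = √(-184 - 128) = √(-312) = 2*I*√78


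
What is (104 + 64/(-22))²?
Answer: 1236544/121 ≈ 10219.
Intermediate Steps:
(104 + 64/(-22))² = (104 + 64*(-1/22))² = (104 - 32/11)² = (1112/11)² = 1236544/121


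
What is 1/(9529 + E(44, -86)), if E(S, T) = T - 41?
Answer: 1/9402 ≈ 0.00010636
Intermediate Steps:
E(S, T) = -41 + T
1/(9529 + E(44, -86)) = 1/(9529 + (-41 - 86)) = 1/(9529 - 127) = 1/9402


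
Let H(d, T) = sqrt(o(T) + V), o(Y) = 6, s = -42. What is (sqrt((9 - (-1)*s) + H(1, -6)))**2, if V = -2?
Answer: -31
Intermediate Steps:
H(d, T) = 2 (H(d, T) = sqrt(6 - 2) = sqrt(4) = 2)
(sqrt((9 - (-1)*s) + H(1, -6)))**2 = (sqrt((9 - (-1)*(-42)) + 2))**2 = (sqrt((9 - 1*42) + 2))**2 = (sqrt((9 - 42) + 2))**2 = (sqrt(-33 + 2))**2 = (sqrt(-31))**2 = (I*sqrt(31))**2 = -31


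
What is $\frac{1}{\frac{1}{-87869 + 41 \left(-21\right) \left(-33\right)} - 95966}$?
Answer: $- \frac{59456}{5705754497} \approx -1.042 \cdot 10^{-5}$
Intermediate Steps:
$\frac{1}{\frac{1}{-87869 + 41 \left(-21\right) \left(-33\right)} - 95966} = \frac{1}{\frac{1}{-87869 - -28413} - 95966} = \frac{1}{\frac{1}{-87869 + 28413} - 95966} = \frac{1}{\frac{1}{-59456} - 95966} = \frac{1}{- \frac{1}{59456} - 95966} = \frac{1}{- \frac{5705754497}{59456}} = - \frac{59456}{5705754497}$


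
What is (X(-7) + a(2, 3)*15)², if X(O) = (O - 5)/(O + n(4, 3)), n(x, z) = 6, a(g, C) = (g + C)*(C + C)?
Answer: 213444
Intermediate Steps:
a(g, C) = 2*C*(C + g) (a(g, C) = (C + g)*(2*C) = 2*C*(C + g))
X(O) = (-5 + O)/(6 + O) (X(O) = (O - 5)/(O + 6) = (-5 + O)/(6 + O))
(X(-7) + a(2, 3)*15)² = ((-5 - 7)/(6 - 7) + (2*3*(3 + 2))*15)² = (-12/(-1) + (2*3*5)*15)² = (-1*(-12) + 30*15)² = (12 + 450)² = 462² = 213444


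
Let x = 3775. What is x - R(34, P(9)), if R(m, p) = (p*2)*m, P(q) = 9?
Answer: 3163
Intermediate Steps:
R(m, p) = 2*m*p (R(m, p) = (2*p)*m = 2*m*p)
x - R(34, P(9)) = 3775 - 2*34*9 = 3775 - 1*612 = 3775 - 612 = 3163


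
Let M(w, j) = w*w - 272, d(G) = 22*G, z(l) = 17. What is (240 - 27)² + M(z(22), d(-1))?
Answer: 45386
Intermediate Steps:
M(w, j) = -272 + w² (M(w, j) = w² - 272 = -272 + w²)
(240 - 27)² + M(z(22), d(-1)) = (240 - 27)² + (-272 + 17²) = 213² + (-272 + 289) = 45369 + 17 = 45386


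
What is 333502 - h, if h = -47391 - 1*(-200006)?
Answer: 180887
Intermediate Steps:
h = 152615 (h = -47391 + 200006 = 152615)
333502 - h = 333502 - 1*152615 = 333502 - 152615 = 180887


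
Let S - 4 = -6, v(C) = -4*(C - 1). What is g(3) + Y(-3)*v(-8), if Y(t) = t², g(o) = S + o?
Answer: 325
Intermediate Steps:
v(C) = 4 - 4*C (v(C) = -4*(-1 + C) = 4 - 4*C)
S = -2 (S = 4 - 6 = -2)
g(o) = -2 + o
g(3) + Y(-3)*v(-8) = (-2 + 3) + (-3)²*(4 - 4*(-8)) = 1 + 9*(4 + 32) = 1 + 9*36 = 1 + 324 = 325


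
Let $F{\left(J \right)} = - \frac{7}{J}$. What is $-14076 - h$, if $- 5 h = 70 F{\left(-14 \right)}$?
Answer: $-14069$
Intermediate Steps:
$h = -7$ ($h = - \frac{70 \left(- \frac{7}{-14}\right)}{5} = - \frac{70 \left(\left(-7\right) \left(- \frac{1}{14}\right)\right)}{5} = - \frac{70 \cdot \frac{1}{2}}{5} = \left(- \frac{1}{5}\right) 35 = -7$)
$-14076 - h = -14076 - -7 = -14076 + 7 = -14069$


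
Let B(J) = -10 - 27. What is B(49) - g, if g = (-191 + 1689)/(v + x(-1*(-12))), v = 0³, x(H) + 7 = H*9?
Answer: -5235/101 ≈ -51.832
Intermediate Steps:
x(H) = -7 + 9*H (x(H) = -7 + H*9 = -7 + 9*H)
B(J) = -37
v = 0
g = 1498/101 (g = (-191 + 1689)/(0 + (-7 + 9*(-1*(-12)))) = 1498/(0 + (-7 + 9*12)) = 1498/(0 + (-7 + 108)) = 1498/(0 + 101) = 1498/101 ≈ 14.832)
B(49) - g = -37 - 1*1498/101 = -37 - 1498/101 = -5235/101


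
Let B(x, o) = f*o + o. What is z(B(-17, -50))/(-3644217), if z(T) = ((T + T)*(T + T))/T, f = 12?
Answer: 2600/3644217 ≈ 0.00071346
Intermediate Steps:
B(x, o) = 13*o (B(x, o) = 12*o + o = 13*o)
z(T) = 4*T (z(T) = ((2*T)*(2*T))/T = (4*T**2)/T = 4*T)
z(B(-17, -50))/(-3644217) = (4*(13*(-50)))/(-3644217) = (4*(-650))*(-1/3644217) = -2600*(-1/3644217) = 2600/3644217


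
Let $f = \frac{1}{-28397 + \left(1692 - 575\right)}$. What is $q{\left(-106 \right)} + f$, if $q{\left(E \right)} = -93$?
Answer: $- \frac{2537041}{27280} \approx -93.0$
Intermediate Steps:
$f = - \frac{1}{27280}$ ($f = \frac{1}{-28397 + 1117} = \frac{1}{-27280} = - \frac{1}{27280} \approx -3.6657 \cdot 10^{-5}$)
$q{\left(-106 \right)} + f = -93 - \frac{1}{27280} = - \frac{2537041}{27280}$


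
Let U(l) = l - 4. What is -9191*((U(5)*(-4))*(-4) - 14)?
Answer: -18382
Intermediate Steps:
U(l) = -4 + l
-9191*((U(5)*(-4))*(-4) - 14) = -9191*(((-4 + 5)*(-4))*(-4) - 14) = -9191*((1*(-4))*(-4) - 14) = -9191*(-4*(-4) - 14) = -9191*(16 - 14) = -9191*2 = -18382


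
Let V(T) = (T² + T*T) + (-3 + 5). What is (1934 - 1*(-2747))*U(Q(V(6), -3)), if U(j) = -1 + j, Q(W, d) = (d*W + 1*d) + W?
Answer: -711512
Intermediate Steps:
V(T) = 2 + 2*T² (V(T) = (T² + T²) + 2 = 2*T² + 2 = 2 + 2*T²)
Q(W, d) = W + d + W*d (Q(W, d) = (W*d + d) + W = (d + W*d) + W = W + d + W*d)
(1934 - 1*(-2747))*U(Q(V(6), -3)) = (1934 - 1*(-2747))*(-1 + ((2 + 2*6²) - 3 + (2 + 2*6²)*(-3))) = (1934 + 2747)*(-1 + ((2 + 2*36) - 3 + (2 + 2*36)*(-3))) = 4681*(-1 + ((2 + 72) - 3 + (2 + 72)*(-3))) = 4681*(-1 + (74 - 3 + 74*(-3))) = 4681*(-1 + (74 - 3 - 222)) = 4681*(-1 - 151) = 4681*(-152) = -711512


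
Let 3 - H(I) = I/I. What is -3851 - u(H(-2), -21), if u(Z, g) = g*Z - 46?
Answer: -3763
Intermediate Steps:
H(I) = 2 (H(I) = 3 - I/I = 3 - 1*1 = 3 - 1 = 2)
u(Z, g) = -46 + Z*g (u(Z, g) = Z*g - 46 = -46 + Z*g)
-3851 - u(H(-2), -21) = -3851 - (-46 + 2*(-21)) = -3851 - (-46 - 42) = -3851 - 1*(-88) = -3851 + 88 = -3763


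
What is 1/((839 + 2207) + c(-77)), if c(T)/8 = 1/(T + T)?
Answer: 77/234538 ≈ 0.00032831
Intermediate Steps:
c(T) = 4/T (c(T) = 8/(T + T) = 8/((2*T)) = 8*(1/(2*T)) = 4/T)
1/((839 + 2207) + c(-77)) = 1/((839 + 2207) + 4/(-77)) = 1/(3046 + 4*(-1/77)) = 1/(3046 - 4/77) = 1/(234538/77) = 77/234538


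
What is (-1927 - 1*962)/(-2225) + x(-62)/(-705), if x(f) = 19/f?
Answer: 25264093/19450950 ≈ 1.2989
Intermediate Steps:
(-1927 - 1*962)/(-2225) + x(-62)/(-705) = (-1927 - 1*962)/(-2225) + (19/(-62))/(-705) = (-1927 - 962)*(-1/2225) + (19*(-1/62))*(-1/705) = -2889*(-1/2225) - 19/62*(-1/705) = 2889/2225 + 19/43710 = 25264093/19450950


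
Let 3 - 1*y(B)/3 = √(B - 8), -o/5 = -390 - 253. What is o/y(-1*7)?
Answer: 3215/24 + 3215*I*√15/72 ≈ 133.96 + 172.94*I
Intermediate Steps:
o = 3215 (o = -5*(-390 - 253) = -5*(-643) = 3215)
y(B) = 9 - 3*√(-8 + B) (y(B) = 9 - 3*√(B - 8) = 9 - 3*√(-8 + B))
o/y(-1*7) = 3215/(9 - 3*√(-8 - 1*7)) = 3215/(9 - 3*√(-8 - 7)) = 3215/(9 - 3*I*√15)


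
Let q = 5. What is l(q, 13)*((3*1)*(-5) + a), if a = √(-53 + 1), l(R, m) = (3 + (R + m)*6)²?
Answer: -184815 + 24642*I*√13 ≈ -1.8482e+5 + 88848.0*I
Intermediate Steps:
l(R, m) = (3 + 6*R + 6*m)² (l(R, m) = (3 + (6*R + 6*m))² = (3 + 6*R + 6*m)²)
a = 2*I*√13 (a = √(-52) = 2*I*√13 ≈ 7.2111*I)
l(q, 13)*((3*1)*(-5) + a) = (9*(1 + 2*5 + 2*13)²)*((3*1)*(-5) + 2*I*√13) = (9*(1 + 10 + 26)²)*(3*(-5) + 2*I*√13) = (9*37²)*(-15 + 2*I*√13) = (9*1369)*(-15 + 2*I*√13) = 12321*(-15 + 2*I*√13) = -184815 + 24642*I*√13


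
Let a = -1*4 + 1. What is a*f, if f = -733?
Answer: 2199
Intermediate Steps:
a = -3 (a = -4 + 1 = -3)
a*f = -3*(-733) = 2199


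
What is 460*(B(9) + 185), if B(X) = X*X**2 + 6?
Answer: 423200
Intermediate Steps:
B(X) = 6 + X**3 (B(X) = X**3 + 6 = 6 + X**3)
460*(B(9) + 185) = 460*((6 + 9**3) + 185) = 460*((6 + 729) + 185) = 460*(735 + 185) = 460*920 = 423200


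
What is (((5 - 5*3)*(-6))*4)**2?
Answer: 57600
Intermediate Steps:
(((5 - 5*3)*(-6))*4)**2 = (((5 - 1*15)*(-6))*4)**2 = (((5 - 15)*(-6))*4)**2 = (-10*(-6)*4)**2 = (60*4)**2 = 240**2 = 57600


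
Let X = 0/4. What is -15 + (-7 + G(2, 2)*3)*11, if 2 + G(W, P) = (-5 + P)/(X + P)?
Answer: -415/2 ≈ -207.50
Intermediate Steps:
X = 0 (X = 0*(¼) = 0)
G(W, P) = -2 + (-5 + P)/P (G(W, P) = -2 + (-5 + P)/(0 + P) = -2 + (-5 + P)/P)
-15 + (-7 + G(2, 2)*3)*11 = -15 + (-7 + ((-5 - 1*2)/2)*3)*11 = -15 + (-7 + ((-5 - 2)/2)*3)*11 = -15 + (-7 + ((½)*(-7))*3)*11 = -15 + (-7 - 7/2*3)*11 = -15 + (-7 - 21/2)*11 = -15 - 35/2*11 = -15 - 385/2 = -415/2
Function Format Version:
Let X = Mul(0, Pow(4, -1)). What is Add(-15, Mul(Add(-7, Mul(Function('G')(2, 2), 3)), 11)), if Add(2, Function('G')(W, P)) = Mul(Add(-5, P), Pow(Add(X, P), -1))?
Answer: Rational(-415, 2) ≈ -207.50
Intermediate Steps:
X = 0 (X = Mul(0, Rational(1, 4)) = 0)
Function('G')(W, P) = Add(-2, Mul(Pow(P, -1), Add(-5, P))) (Function('G')(W, P) = Add(-2, Mul(Add(-5, P), Pow(Add(0, P), -1))) = Add(-2, Mul(Add(-5, P), Pow(P, -1))) = Add(-2, Mul(Pow(P, -1), Add(-5, P))))
Add(-15, Mul(Add(-7, Mul(Function('G')(2, 2), 3)), 11)) = Add(-15, Mul(Add(-7, Mul(Mul(Pow(2, -1), Add(-5, Mul(-1, 2))), 3)), 11)) = Add(-15, Mul(Add(-7, Mul(Mul(Rational(1, 2), Add(-5, -2)), 3)), 11)) = Add(-15, Mul(Add(-7, Mul(Mul(Rational(1, 2), -7), 3)), 11)) = Add(-15, Mul(Add(-7, Mul(Rational(-7, 2), 3)), 11)) = Add(-15, Mul(Add(-7, Rational(-21, 2)), 11)) = Add(-15, Mul(Rational(-35, 2), 11)) = Add(-15, Rational(-385, 2)) = Rational(-415, 2)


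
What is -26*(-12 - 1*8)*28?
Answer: 14560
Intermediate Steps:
-26*(-12 - 1*8)*28 = -26*(-12 - 8)*28 = -26*(-20)*28 = 520*28 = 14560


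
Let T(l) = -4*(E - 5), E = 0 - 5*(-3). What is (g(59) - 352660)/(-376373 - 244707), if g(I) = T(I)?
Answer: 17635/31054 ≈ 0.56788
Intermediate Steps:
E = 15 (E = 0 + 15 = 15)
T(l) = -40 (T(l) = -4*(15 - 5) = -4*10 = -40)
g(I) = -40
(g(59) - 352660)/(-376373 - 244707) = (-40 - 352660)/(-376373 - 244707) = -352700/(-621080) = -352700*(-1/621080) = 17635/31054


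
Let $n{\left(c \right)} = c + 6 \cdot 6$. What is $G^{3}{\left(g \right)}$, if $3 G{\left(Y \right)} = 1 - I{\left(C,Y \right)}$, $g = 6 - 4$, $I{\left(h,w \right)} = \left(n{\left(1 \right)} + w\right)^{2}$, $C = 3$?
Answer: $- \frac{3511808000}{27} \approx -1.3007 \cdot 10^{8}$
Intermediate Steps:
$n{\left(c \right)} = 36 + c$ ($n{\left(c \right)} = c + 36 = 36 + c$)
$I{\left(h,w \right)} = \left(37 + w\right)^{2}$ ($I{\left(h,w \right)} = \left(\left(36 + 1\right) + w\right)^{2} = \left(37 + w\right)^{2}$)
$g = 2$
$G{\left(Y \right)} = \frac{1}{3} - \frac{\left(37 + Y\right)^{2}}{3}$ ($G{\left(Y \right)} = \frac{1 - \left(37 + Y\right)^{2}}{3} = \frac{1}{3} - \frac{\left(37 + Y\right)^{2}}{3}$)
$G^{3}{\left(g \right)} = \left(\frac{1}{3} - \frac{\left(37 + 2\right)^{2}}{3}\right)^{3} = \left(\frac{1}{3} - \frac{39^{2}}{3}\right)^{3} = \left(\frac{1}{3} - 507\right)^{3} = \left(- \frac{1520}{3}\right)^{3} = - \frac{3511808000}{27}$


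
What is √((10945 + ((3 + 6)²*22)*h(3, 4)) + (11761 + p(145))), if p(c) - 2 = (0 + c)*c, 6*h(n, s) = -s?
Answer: √42545 ≈ 206.26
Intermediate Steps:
h(n, s) = -s/6 (h(n, s) = (-s)/6 = -s/6)
p(c) = 2 + c² (p(c) = 2 + (0 + c)*c = 2 + c*c = 2 + c²)
√((10945 + ((3 + 6)²*22)*h(3, 4)) + (11761 + p(145))) = √((10945 + ((3 + 6)²*22)*(-⅙*4)) + (11761 + (2 + 145²))) = √((10945 + (9²*22)*(-⅔)) + (11761 + (2 + 21025))) = √((10945 + (81*22)*(-⅔)) + (11761 + 21027)) = √((10945 + 1782*(-⅔)) + 32788) = √((10945 - 1188) + 32788) = √(9757 + 32788) = √42545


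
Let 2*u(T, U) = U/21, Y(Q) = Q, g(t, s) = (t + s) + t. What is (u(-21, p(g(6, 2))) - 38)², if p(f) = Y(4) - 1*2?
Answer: 635209/441 ≈ 1440.4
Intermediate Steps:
g(t, s) = s + 2*t (g(t, s) = (s + t) + t = s + 2*t)
p(f) = 2 (p(f) = 4 - 1*2 = 4 - 2 = 2)
u(T, U) = U/42 (u(T, U) = (U/21)/2 = U/42)
(u(-21, p(g(6, 2))) - 38)² = ((1/42)*2 - 38)² = (1/21 - 38)² = (-797/21)² = 635209/441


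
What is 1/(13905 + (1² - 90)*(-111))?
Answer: 1/23784 ≈ 4.2045e-5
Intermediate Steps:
1/(13905 + (1² - 90)*(-111)) = 1/(13905 + (1 - 90)*(-111)) = 1/(13905 - 89*(-111)) = 1/(13905 + 9879) = 1/23784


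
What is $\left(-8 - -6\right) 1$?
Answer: $-2$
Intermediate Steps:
$\left(-8 - -6\right) 1 = \left(-8 + 6\right) 1 = \left(-2\right) 1 = -2$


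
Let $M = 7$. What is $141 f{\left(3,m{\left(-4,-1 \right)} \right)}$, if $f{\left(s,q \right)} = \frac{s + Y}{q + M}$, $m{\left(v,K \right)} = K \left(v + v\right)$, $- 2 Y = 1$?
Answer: $\frac{47}{2} \approx 23.5$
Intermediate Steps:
$Y = - \frac{1}{2}$ ($Y = \left(- \frac{1}{2}\right) 1 = - \frac{1}{2} \approx -0.5$)
$m{\left(v,K \right)} = 2 K v$ ($m{\left(v,K \right)} = K 2 v = 2 K v$)
$f{\left(s,q \right)} = \frac{- \frac{1}{2} + s}{7 + q}$ ($f{\left(s,q \right)} = \frac{s - \frac{1}{2}}{q + 7} = \frac{- \frac{1}{2} + s}{7 + q}$)
$141 f{\left(3,m{\left(-4,-1 \right)} \right)} = 141 \frac{- \frac{1}{2} + 3}{7 + 2 \left(-1\right) \left(-4\right)} = 141 \frac{1}{7 + 8} \cdot \frac{5}{2} = 141 \cdot \frac{1}{15} \cdot \frac{5}{2} = 141 \cdot \frac{1}{6} = \frac{47}{2}$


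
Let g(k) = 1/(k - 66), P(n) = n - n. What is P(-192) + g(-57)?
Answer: -1/123 ≈ -0.0081301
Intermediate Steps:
P(n) = 0
g(k) = 1/(-66 + k)
P(-192) + g(-57) = 0 + 1/(-66 - 57) = 0 + 1/(-123) = 0 - 1/123 = -1/123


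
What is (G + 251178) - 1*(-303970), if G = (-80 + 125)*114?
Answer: 560278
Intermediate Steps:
G = 5130 (G = 45*114 = 5130)
(G + 251178) - 1*(-303970) = (5130 + 251178) - 1*(-303970) = 256308 + 303970 = 560278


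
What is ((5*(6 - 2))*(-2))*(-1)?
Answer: 40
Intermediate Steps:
((5*(6 - 2))*(-2))*(-1) = ((5*4)*(-2))*(-1) = (20*(-2))*(-1) = -40*(-1) = 40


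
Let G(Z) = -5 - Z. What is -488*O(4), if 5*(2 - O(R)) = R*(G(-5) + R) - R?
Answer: 976/5 ≈ 195.20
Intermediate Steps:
O(R) = 2 - R²/5 + R/5 (O(R) = 2 - (R*((-5 - 1*(-5)) + R) - R)/5 = 2 - (R*((-5 + 5) + R) - R)/5 = 2 - (R*(0 + R) - R)/5 = 2 - (R*R - R)/5 = 2 - (R² - R)/5 = 2 + (-R²/5 + R/5) = 2 - R²/5 + R/5)
-488*O(4) = -488*(2 - ⅕*4² + (⅕)*4) = -488*(2 - ⅕*16 + ⅘) = -488*(2 - 16/5 + ⅘) = -488*(-⅖) = 976/5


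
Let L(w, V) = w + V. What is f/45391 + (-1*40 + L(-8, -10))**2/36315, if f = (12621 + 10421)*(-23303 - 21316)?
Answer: -37335698197046/1648374165 ≈ -22650.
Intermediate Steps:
L(w, V) = V + w
f = -1028110998 (f = 23042*(-44619) = -1028110998)
f/45391 + (-1*40 + L(-8, -10))**2/36315 = -1028110998/45391 + (-1*40 + (-10 - 8))**2/36315 = -1028110998*1/45391 + (-40 - 18)**2*(1/36315) = -1028110998/45391 + (-58)**2*(1/36315) = -1028110998/45391 + 3364*(1/36315) = -1028110998/45391 + 3364/36315 = -37335698197046/1648374165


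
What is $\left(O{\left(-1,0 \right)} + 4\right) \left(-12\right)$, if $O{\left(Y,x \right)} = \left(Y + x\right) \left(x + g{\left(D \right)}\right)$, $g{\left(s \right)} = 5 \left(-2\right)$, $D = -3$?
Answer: $-168$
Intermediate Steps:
$g{\left(s \right)} = -10$
$O{\left(Y,x \right)} = \left(-10 + x\right) \left(Y + x\right)$ ($O{\left(Y,x \right)} = \left(Y + x\right) \left(x - 10\right) = \left(Y + x\right) \left(-10 + x\right) = \left(-10 + x\right) \left(Y + x\right)$)
$\left(O{\left(-1,0 \right)} + 4\right) \left(-12\right) = \left(\left(0^{2} - -10 - 0 - 0\right) + 4\right) \left(-12\right) = \left(\left(0 + 10 + 0 + 0\right) + 4\right) \left(-12\right) = \left(10 + 4\right) \left(-12\right) = 14 \left(-12\right) = -168$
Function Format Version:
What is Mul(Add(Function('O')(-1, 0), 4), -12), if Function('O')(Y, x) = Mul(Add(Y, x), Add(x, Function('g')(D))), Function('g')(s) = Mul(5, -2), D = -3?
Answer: -168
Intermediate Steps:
Function('g')(s) = -10
Function('O')(Y, x) = Mul(Add(-10, x), Add(Y, x)) (Function('O')(Y, x) = Mul(Add(Y, x), Add(x, -10)) = Mul(Add(Y, x), Add(-10, x)) = Mul(Add(-10, x), Add(Y, x)))
Mul(Add(Function('O')(-1, 0), 4), -12) = Mul(Add(Add(Pow(0, 2), Mul(-10, -1), Mul(-10, 0), Mul(-1, 0)), 4), -12) = Mul(Add(Add(0, 10, 0, 0), 4), -12) = Mul(Add(10, 4), -12) = Mul(14, -12) = -168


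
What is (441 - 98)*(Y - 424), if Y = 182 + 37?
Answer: -70315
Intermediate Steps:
Y = 219
(441 - 98)*(Y - 424) = (441 - 98)*(219 - 424) = 343*(-205) = -70315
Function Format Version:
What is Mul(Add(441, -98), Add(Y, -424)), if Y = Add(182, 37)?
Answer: -70315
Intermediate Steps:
Y = 219
Mul(Add(441, -98), Add(Y, -424)) = Mul(Add(441, -98), Add(219, -424)) = Mul(343, -205) = -70315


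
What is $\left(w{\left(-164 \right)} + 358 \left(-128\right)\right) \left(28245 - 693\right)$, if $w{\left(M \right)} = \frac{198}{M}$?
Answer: $-1262576112$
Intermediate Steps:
$\left(w{\left(-164 \right)} + 358 \left(-128\right)\right) \left(28245 - 693\right) = \left(\frac{198}{-164} + 358 \left(-128\right)\right) \left(28245 - 693\right) = \left(198 \left(- \frac{1}{164}\right) - 45824\right) 27552 = \left(- \frac{99}{82} - 45824\right) 27552 = \left(- \frac{3757667}{82}\right) 27552 = -1262576112$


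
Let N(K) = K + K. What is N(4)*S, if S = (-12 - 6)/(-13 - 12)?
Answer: 144/25 ≈ 5.7600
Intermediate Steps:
S = 18/25 (S = -18/(-25) = -18*(-1/25) = 18/25 ≈ 0.72000)
N(K) = 2*K
N(4)*S = (2*4)*(18/25) = 8*(18/25) = 144/25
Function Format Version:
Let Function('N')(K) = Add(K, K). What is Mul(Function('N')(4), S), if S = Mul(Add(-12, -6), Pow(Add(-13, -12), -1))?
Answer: Rational(144, 25) ≈ 5.7600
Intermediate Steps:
S = Rational(18, 25) (S = Mul(-18, Pow(-25, -1)) = Mul(-18, Rational(-1, 25)) = Rational(18, 25) ≈ 0.72000)
Function('N')(K) = Mul(2, K)
Mul(Function('N')(4), S) = Mul(Mul(2, 4), Rational(18, 25)) = Mul(8, Rational(18, 25)) = Rational(144, 25)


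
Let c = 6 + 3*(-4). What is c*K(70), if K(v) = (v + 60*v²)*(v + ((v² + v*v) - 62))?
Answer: -17305431360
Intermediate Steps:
c = -6 (c = 6 - 12 = -6)
K(v) = (v + 60*v²)*(-62 + v + 2*v²) (K(v) = (v + 60*v²)*(v + ((v² + v²) - 62)) = (v + 60*v²)*(v + (2*v² - 62)) = (v + 60*v²)*(v + (-62 + 2*v²)) = (v + 60*v²)*(-62 + v + 2*v²))
c*K(70) = -420*(-62 - 3719*70 + 62*70² + 120*70³) = -420*(-62 - 260330 + 62*4900 + 120*343000) = -420*(-62 - 260330 + 303800 + 41160000) = -420*41203408 = -6*2884238560 = -17305431360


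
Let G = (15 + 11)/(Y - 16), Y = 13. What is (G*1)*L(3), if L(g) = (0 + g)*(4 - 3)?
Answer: -26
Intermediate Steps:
G = -26/3 (G = (15 + 11)/(13 - 16) = 26/(-3) = 26*(-⅓) = -26/3 ≈ -8.6667)
L(g) = g (L(g) = g*1 = g)
(G*1)*L(3) = -26/3*1*3 = -26/3*3 = -26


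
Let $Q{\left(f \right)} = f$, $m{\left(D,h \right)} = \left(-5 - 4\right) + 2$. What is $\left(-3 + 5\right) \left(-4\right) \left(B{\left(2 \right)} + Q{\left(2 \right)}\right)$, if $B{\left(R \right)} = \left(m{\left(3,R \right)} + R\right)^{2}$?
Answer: $-216$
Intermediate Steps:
$m{\left(D,h \right)} = -7$ ($m{\left(D,h \right)} = -9 + 2 = -7$)
$B{\left(R \right)} = \left(-7 + R\right)^{2}$
$\left(-3 + 5\right) \left(-4\right) \left(B{\left(2 \right)} + Q{\left(2 \right)}\right) = \left(-3 + 5\right) \left(-4\right) \left(\left(-7 + 2\right)^{2} + 2\right) = 2 \left(-4\right) \left(\left(-5\right)^{2} + 2\right) = - 8 \left(25 + 2\right) = \left(-8\right) 27 = -216$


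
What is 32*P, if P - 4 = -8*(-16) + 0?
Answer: 4224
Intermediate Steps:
P = 132 (P = 4 + (-8*(-16) + 0) = 4 + (128 + 0) = 4 + 128 = 132)
32*P = 32*132 = 4224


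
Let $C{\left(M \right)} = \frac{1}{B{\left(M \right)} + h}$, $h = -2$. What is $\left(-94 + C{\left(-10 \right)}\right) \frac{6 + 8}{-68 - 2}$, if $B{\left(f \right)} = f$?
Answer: $\frac{1129}{60} \approx 18.817$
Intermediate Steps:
$C{\left(M \right)} = \frac{1}{-2 + M}$ ($C{\left(M \right)} = \frac{1}{M - 2} = \frac{1}{-2 + M}$)
$\left(-94 + C{\left(-10 \right)}\right) \frac{6 + 8}{-68 - 2} = \left(-94 + \frac{1}{-2 - 10}\right) \frac{6 + 8}{-68 - 2} = \left(-94 + \frac{1}{-12}\right) \frac{14}{-70} = \left(-94 - \frac{1}{12}\right) 14 \left(- \frac{1}{70}\right) = \left(- \frac{1129}{12}\right) \left(- \frac{1}{5}\right) = \frac{1129}{60}$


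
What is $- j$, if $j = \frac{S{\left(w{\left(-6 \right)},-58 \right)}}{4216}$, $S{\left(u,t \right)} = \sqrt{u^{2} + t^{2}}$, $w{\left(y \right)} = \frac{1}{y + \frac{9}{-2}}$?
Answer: $- \frac{\sqrt{370882}}{44268} \approx -0.013757$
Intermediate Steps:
$w{\left(y \right)} = \frac{1}{- \frac{9}{2} + y}$ ($w{\left(y \right)} = \frac{1}{y + 9 \left(- \frac{1}{2}\right)} = \frac{1}{y - \frac{9}{2}} = \frac{1}{- \frac{9}{2} + y}$)
$S{\left(u,t \right)} = \sqrt{t^{2} + u^{2}}$
$j = \frac{\sqrt{370882}}{44268}$ ($j = \frac{\sqrt{\left(-58\right)^{2} + \left(\frac{2}{-9 + 2 \left(-6\right)}\right)^{2}}}{4216} = \sqrt{3364 + \left(\frac{2}{-9 - 12}\right)^{2}} \cdot \frac{1}{4216} = \sqrt{3364 + \left(\frac{2}{-21}\right)^{2}} \cdot \frac{1}{4216} = \sqrt{3364 + \left(2 \left(- \frac{1}{21}\right)\right)^{2}} \cdot \frac{1}{4216} = \sqrt{3364 + \left(- \frac{2}{21}\right)^{2}} \cdot \frac{1}{4216} = \sqrt{3364 + \frac{4}{441}} \cdot \frac{1}{4216} = \sqrt{\frac{1483528}{441}} \cdot \frac{1}{4216} = \frac{2 \sqrt{370882}}{21} \cdot \frac{1}{4216} = \frac{\sqrt{370882}}{44268} \approx 0.013757$)
$- j = - \frac{\sqrt{370882}}{44268}$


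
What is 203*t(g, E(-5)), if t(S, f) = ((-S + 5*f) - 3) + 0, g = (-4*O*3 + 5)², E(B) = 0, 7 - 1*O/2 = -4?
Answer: -13618052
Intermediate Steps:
O = 22 (O = 14 - 2*(-4) = 14 + 8 = 22)
g = 67081 (g = (-4*22*3 + 5)² = (-88*3 + 5)² = (-264 + 5)² = (-259)² = 67081)
t(S, f) = -3 - S + 5*f (t(S, f) = (-3 - S + 5*f) + 0 = -3 - S + 5*f)
203*t(g, E(-5)) = 203*(-3 - 1*67081 + 5*0) = 203*(-3 - 67081 + 0) = 203*(-67084) = -13618052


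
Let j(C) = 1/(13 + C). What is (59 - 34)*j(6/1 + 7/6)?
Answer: 150/121 ≈ 1.2397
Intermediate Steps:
(59 - 34)*j(6/1 + 7/6) = (59 - 34)/(13 + (6/1 + 7/6)) = 25/(13 + (6*1 + 7*(⅙))) = 25/(13 + (6 + 7/6)) = 25/(13 + 43/6) = 25/(121/6) = 25*(6/121) = 150/121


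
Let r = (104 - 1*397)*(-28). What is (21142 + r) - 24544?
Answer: 4802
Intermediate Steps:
r = 8204 (r = (104 - 397)*(-28) = -293*(-28) = 8204)
(21142 + r) - 24544 = (21142 + 8204) - 24544 = 29346 - 24544 = 4802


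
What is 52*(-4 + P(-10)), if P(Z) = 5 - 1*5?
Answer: -208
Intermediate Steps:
P(Z) = 0 (P(Z) = 5 - 5 = 0)
52*(-4 + P(-10)) = 52*(-4 + 0) = 52*(-4) = -208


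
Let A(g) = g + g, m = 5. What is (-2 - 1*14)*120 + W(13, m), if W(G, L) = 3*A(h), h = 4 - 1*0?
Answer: -1896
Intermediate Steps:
h = 4 (h = 4 + 0 = 4)
A(g) = 2*g
W(G, L) = 24 (W(G, L) = 3*(2*4) = 3*8 = 24)
(-2 - 1*14)*120 + W(13, m) = (-2 - 1*14)*120 + 24 = (-2 - 14)*120 + 24 = -16*120 + 24 = -1920 + 24 = -1896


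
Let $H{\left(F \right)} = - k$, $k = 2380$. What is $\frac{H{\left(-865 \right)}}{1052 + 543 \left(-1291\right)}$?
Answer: $\frac{2380}{699961} \approx 0.0034002$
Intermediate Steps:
$H{\left(F \right)} = -2380$ ($H{\left(F \right)} = \left(-1\right) 2380 = -2380$)
$\frac{H{\left(-865 \right)}}{1052 + 543 \left(-1291\right)} = - \frac{2380}{1052 + 543 \left(-1291\right)} = - \frac{2380}{1052 - 701013} = - \frac{2380}{-699961} = \left(-2380\right) \left(- \frac{1}{699961}\right) = \frac{2380}{699961}$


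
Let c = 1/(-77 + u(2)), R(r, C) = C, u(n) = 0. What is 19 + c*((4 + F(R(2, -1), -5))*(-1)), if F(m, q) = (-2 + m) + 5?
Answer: 1469/77 ≈ 19.078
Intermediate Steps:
F(m, q) = 3 + m
c = -1/77 (c = 1/(-77 + 0) = 1/(-77) = -1/77 ≈ -0.012987)
19 + c*((4 + F(R(2, -1), -5))*(-1)) = 19 - (4 + (3 - 1))*(-1)/77 = 19 - (4 + 2)*(-1)/77 = 19 - 6*(-1)/77 = 19 - 1/77*(-6) = 19 + 6/77 = 1469/77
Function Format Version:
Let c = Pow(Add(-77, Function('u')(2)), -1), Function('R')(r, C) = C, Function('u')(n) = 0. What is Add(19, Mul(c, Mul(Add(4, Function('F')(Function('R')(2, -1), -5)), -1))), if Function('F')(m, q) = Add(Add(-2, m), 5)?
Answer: Rational(1469, 77) ≈ 19.078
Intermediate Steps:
Function('F')(m, q) = Add(3, m)
c = Rational(-1, 77) (c = Pow(Add(-77, 0), -1) = Pow(-77, -1) = Rational(-1, 77) ≈ -0.012987)
Add(19, Mul(c, Mul(Add(4, Function('F')(Function('R')(2, -1), -5)), -1))) = Add(19, Mul(Rational(-1, 77), Mul(Add(4, Add(3, -1)), -1))) = Add(19, Mul(Rational(-1, 77), Mul(Add(4, 2), -1))) = Add(19, Mul(Rational(-1, 77), Mul(6, -1))) = Add(19, Mul(Rational(-1, 77), -6)) = Add(19, Rational(6, 77)) = Rational(1469, 77)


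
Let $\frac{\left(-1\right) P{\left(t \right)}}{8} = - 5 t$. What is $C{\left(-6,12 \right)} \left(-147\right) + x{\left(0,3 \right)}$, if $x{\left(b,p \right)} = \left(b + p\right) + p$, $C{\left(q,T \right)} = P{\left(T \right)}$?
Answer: $-70554$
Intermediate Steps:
$P{\left(t \right)} = 40 t$ ($P{\left(t \right)} = - 8 \left(- 5 t\right) = 40 t$)
$C{\left(q,T \right)} = 40 T$
$x{\left(b,p \right)} = b + 2 p$
$C{\left(-6,12 \right)} \left(-147\right) + x{\left(0,3 \right)} = 40 \cdot 12 \left(-147\right) + \left(0 + 2 \cdot 3\right) = 480 \left(-147\right) + \left(0 + 6\right) = -70560 + 6 = -70554$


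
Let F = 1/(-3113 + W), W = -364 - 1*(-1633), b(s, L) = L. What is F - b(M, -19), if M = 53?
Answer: 35035/1844 ≈ 18.999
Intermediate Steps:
W = 1269 (W = -364 + 1633 = 1269)
F = -1/1844 (F = 1/(-3113 + 1269) = 1/(-1844) = -1/1844 ≈ -0.00054230)
F - b(M, -19) = -1/1844 - 1*(-19) = -1/1844 + 19 = 35035/1844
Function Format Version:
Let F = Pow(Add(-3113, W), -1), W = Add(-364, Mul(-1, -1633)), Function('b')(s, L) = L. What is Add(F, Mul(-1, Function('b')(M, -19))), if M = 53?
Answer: Rational(35035, 1844) ≈ 18.999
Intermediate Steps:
W = 1269 (W = Add(-364, 1633) = 1269)
F = Rational(-1, 1844) (F = Pow(Add(-3113, 1269), -1) = Pow(-1844, -1) = Rational(-1, 1844) ≈ -0.00054230)
Add(F, Mul(-1, Function('b')(M, -19))) = Add(Rational(-1, 1844), Mul(-1, -19)) = Add(Rational(-1, 1844), 19) = Rational(35035, 1844)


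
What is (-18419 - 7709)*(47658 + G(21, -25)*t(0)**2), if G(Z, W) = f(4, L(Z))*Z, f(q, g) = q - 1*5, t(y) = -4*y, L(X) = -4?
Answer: -1245208224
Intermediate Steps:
f(q, g) = -5 + q (f(q, g) = q - 5 = -5 + q)
G(Z, W) = -Z (G(Z, W) = (-5 + 4)*Z = -Z)
(-18419 - 7709)*(47658 + G(21, -25)*t(0)**2) = (-18419 - 7709)*(47658 + (-1*21)*(-4*0)**2) = -26128*(47658 - 21*0**2) = -26128*(47658 - 21*0) = -26128*(47658 + 0) = -26128*47658 = -1245208224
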